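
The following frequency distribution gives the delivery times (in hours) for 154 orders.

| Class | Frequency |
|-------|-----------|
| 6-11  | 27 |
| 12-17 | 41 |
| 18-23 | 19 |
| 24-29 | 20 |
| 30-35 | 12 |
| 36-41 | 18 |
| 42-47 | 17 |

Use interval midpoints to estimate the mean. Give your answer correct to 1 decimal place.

Midpoints: 8.5, 14.5, 20.5, 26.5, 32.5, 38.5, 44.5
Σfm = 27×8.5 + 41×14.5 + 19×20.5 + 20×26.5 + 12×32.5 + 18×38.5 + 17×44.5 = 3583
n = Σf = 154
Mean = 3583 / 154 = 23.2662

23.3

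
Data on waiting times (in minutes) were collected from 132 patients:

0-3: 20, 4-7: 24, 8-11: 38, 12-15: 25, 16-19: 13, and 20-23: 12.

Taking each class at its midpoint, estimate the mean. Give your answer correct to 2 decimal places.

10.20

Midpoints: 1.5, 5.5, 9.5, 13.5, 17.5, 21.5
Σfm = 20×1.5 + 24×5.5 + 38×9.5 + 25×13.5 + 13×17.5 + 12×21.5 = 1346
n = Σf = 132
Mean = 1346 / 132 = 10.1970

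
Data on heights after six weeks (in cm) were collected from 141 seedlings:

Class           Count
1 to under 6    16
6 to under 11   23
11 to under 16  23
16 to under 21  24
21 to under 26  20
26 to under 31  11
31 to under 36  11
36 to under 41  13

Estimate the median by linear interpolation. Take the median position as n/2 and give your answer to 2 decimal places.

Cumulative frequencies: 16, 39, 62, 86, 106, 117, 128, 141
n = 141; position = n/2 = 70.5.
This falls in the class 16 to under 21: L = 16, F = 62, f = 24, h = 5.
Median ≈ 16 + ((70.5 − 62) / 24) × 5 = 17.7708

17.77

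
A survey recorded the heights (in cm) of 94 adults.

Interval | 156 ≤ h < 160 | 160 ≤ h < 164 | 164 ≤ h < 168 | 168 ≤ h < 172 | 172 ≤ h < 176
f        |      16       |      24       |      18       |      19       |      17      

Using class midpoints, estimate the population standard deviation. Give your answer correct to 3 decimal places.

Midpoints: 158, 162, 166, 170, 174
n = 94, Σfm = 15592, mean = 165.8723
Σfm² = 2589080
Σf(m − x̄)² = Σfm² − (Σfm)²/n = 2589080 − 15592²/94 = 2798.4681
Population variance = 2798.4681 / 94 = 29.7709
Standard deviation = √29.7709 = 5.4563

5.456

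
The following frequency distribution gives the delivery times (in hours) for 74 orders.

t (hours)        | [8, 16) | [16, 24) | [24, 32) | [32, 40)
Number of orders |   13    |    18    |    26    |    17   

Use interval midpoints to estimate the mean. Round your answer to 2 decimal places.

25.08

Midpoints: 12, 20, 28, 36
Σfm = 13×12 + 18×20 + 26×28 + 17×36 = 1856
n = Σf = 74
Mean = 1856 / 74 = 25.0811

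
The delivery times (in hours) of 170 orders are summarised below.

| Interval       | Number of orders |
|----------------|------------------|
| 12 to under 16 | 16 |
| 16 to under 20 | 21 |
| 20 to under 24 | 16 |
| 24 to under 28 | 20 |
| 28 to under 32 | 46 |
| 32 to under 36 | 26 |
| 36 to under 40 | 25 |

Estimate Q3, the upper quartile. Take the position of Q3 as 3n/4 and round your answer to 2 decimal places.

Cumulative frequencies: 16, 37, 53, 73, 119, 145, 170
n = 170; position = 3n/4 = 127.5.
This falls in the class 32 to under 36: L = 32, F = 119, f = 26, h = 4.
Upper quartile ≈ 32 + ((127.5 − 119) / 26) × 4 = 33.3077

33.31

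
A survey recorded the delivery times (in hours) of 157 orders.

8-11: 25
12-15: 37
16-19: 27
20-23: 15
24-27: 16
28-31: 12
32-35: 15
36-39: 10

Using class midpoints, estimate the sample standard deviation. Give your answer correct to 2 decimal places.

8.73

Midpoints: 9.5, 13.5, 17.5, 21.5, 25.5, 29.5, 33.5, 37.5
n = 157, Σfm = 3171.5, mean = 20.2006
Σfm² = 75945.25
Σf(m − x̄)² = Σfm² − (Σfm)²/n = 75945.25 − 3171.5²/157 = 11878.9299
Sample variance = 11878.9299 / 156 = 76.1470
Standard deviation = √76.1470 = 8.7262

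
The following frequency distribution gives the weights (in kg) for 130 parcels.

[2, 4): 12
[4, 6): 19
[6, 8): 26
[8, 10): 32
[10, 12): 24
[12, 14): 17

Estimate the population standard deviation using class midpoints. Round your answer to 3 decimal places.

2.979

Midpoints: 3, 5, 7, 9, 11, 13
n = 130, Σfm = 1086, mean = 8.3538
Σfm² = 10226
Σf(m − x̄)² = Σfm² − (Σfm)²/n = 10226 − 1086²/130 = 1153.7231
Population variance = 1153.7231 / 130 = 8.8748
Standard deviation = √8.8748 = 2.9791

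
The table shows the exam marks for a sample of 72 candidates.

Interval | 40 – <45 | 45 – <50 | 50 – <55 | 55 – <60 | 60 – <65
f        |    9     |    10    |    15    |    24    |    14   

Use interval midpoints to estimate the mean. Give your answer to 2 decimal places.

54.17

Midpoints: 42.5, 47.5, 52.5, 57.5, 62.5
Σfm = 9×42.5 + 10×47.5 + 15×52.5 + 24×57.5 + 14×62.5 = 3900
n = Σf = 72
Mean = 3900 / 72 = 54.1667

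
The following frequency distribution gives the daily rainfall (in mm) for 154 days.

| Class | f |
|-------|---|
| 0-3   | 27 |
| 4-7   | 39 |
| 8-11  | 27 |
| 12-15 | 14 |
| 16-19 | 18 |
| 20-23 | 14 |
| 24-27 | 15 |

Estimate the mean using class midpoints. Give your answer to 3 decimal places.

Midpoints: 1.5, 5.5, 9.5, 13.5, 17.5, 21.5, 25.5
Σfm = 27×1.5 + 39×5.5 + 27×9.5 + 14×13.5 + 18×17.5 + 14×21.5 + 15×25.5 = 1699
n = Σf = 154
Mean = 1699 / 154 = 11.0325

11.032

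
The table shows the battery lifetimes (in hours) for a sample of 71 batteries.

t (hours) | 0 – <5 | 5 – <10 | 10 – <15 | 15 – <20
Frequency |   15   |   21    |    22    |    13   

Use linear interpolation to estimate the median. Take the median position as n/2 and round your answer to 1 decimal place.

Cumulative frequencies: 15, 36, 58, 71
n = 71; position = n/2 = 35.5.
This falls in the class 5 – <10: L = 5, F = 15, f = 21, h = 5.
Median ≈ 5 + ((35.5 − 15) / 21) × 5 = 9.8810

9.9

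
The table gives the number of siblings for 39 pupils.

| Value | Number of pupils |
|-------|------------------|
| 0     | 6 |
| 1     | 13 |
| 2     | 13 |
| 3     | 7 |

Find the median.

2

Cumulative frequencies: 6, 19, 32, 39
n = 39, so the median is the value in position (n+1)/2 = 20.
Position 20 falls at value 2.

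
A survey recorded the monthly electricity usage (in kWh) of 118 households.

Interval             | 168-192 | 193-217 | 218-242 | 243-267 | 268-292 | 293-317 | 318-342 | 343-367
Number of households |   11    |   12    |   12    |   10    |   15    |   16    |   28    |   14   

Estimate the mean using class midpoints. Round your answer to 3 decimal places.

Midpoints: 180, 205, 230, 255, 280, 305, 330, 355
Σfm = 11×180 + 12×205 + 12×230 + 10×255 + 15×280 + 16×305 + 28×330 + 14×355 = 33040
n = Σf = 118
Mean = 33040 / 118 = 280.0000

280.000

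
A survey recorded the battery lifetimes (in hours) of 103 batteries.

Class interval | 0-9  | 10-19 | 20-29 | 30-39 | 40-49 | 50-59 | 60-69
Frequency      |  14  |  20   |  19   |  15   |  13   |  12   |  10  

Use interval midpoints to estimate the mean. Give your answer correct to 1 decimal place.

31.2

Midpoints: 4.5, 14.5, 24.5, 34.5, 44.5, 54.5, 64.5
Σfm = 14×4.5 + 20×14.5 + 19×24.5 + 15×34.5 + 13×44.5 + 12×54.5 + 10×64.5 = 3213.5
n = Σf = 103
Mean = 3213.5 / 103 = 31.1990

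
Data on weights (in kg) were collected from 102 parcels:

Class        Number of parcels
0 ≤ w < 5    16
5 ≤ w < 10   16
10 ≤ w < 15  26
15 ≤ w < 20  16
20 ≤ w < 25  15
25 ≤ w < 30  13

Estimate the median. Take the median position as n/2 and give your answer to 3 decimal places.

Cumulative frequencies: 16, 32, 58, 74, 89, 102
n = 102; position = n/2 = 51.
This falls in the class 10 ≤ w < 15: L = 10, F = 32, f = 26, h = 5.
Median ≈ 10 + ((51 − 32) / 26) × 5 = 13.6538

13.654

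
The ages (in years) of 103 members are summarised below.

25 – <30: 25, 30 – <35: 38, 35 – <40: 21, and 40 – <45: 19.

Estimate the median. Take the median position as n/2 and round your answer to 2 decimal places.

33.49

Cumulative frequencies: 25, 63, 84, 103
n = 103; position = n/2 = 51.5.
This falls in the class 30 – <35: L = 30, F = 25, f = 38, h = 5.
Median ≈ 30 + ((51.5 − 25) / 38) × 5 = 33.4868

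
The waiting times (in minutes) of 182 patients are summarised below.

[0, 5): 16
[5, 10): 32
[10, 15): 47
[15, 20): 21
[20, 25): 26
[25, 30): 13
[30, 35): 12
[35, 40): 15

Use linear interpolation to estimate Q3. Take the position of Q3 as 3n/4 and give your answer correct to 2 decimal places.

Cumulative frequencies: 16, 48, 95, 116, 142, 155, 167, 182
n = 182; position = 3n/4 = 136.5.
This falls in the class [20, 25): L = 20, F = 116, f = 26, h = 5.
Upper quartile ≈ 20 + ((136.5 − 116) / 26) × 5 = 23.9423

23.94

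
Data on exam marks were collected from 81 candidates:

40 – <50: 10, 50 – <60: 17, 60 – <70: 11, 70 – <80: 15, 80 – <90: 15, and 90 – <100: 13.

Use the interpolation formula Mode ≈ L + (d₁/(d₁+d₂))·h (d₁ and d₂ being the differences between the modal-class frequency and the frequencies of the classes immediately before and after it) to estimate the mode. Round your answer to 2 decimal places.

Modal class: 50 – <60 (highest frequency 17).
d₁ = 17 − 10 = 7, d₂ = 17 − 11 = 6
Mode ≈ 50 + (7/(7+6)) × 10 = 50 + 5.3846 = 55.3846

55.38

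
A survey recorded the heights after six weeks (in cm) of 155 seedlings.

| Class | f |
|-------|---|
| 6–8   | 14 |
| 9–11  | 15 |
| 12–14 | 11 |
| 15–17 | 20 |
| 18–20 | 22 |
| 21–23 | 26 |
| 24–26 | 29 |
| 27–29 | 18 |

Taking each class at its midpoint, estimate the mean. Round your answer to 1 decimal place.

18.9

Midpoints: 7, 10, 13, 16, 19, 22, 25, 28
Σfm = 14×7 + 15×10 + 11×13 + 20×16 + 22×19 + 26×22 + 29×25 + 18×28 = 2930
n = Σf = 155
Mean = 2930 / 155 = 18.9032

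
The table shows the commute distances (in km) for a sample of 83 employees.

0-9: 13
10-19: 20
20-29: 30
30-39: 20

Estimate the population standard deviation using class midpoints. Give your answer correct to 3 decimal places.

10.051

Midpoints: 4.5, 14.5, 24.5, 34.5
n = 83, Σfm = 1773.5, mean = 21.3675
Σfm² = 46280.75
Σf(m − x̄)² = Σfm² − (Σfm)²/n = 46280.75 − 1773.5²/83 = 8385.5422
Population variance = 8385.5422 / 83 = 101.0306
Standard deviation = √101.0306 = 10.0514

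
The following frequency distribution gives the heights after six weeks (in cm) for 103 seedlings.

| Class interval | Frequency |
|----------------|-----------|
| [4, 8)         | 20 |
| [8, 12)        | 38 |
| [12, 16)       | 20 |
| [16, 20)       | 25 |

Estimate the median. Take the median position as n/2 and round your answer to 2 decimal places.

Cumulative frequencies: 20, 58, 78, 103
n = 103; position = n/2 = 51.5.
This falls in the class [8, 12): L = 8, F = 20, f = 38, h = 4.
Median ≈ 8 + ((51.5 − 20) / 38) × 4 = 11.3158

11.32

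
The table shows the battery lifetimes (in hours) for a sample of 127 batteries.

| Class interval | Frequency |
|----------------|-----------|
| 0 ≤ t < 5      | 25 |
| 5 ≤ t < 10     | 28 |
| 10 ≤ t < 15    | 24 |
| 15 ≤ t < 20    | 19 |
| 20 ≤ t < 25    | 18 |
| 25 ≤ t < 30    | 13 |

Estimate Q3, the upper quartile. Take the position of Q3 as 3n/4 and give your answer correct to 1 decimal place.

Cumulative frequencies: 25, 53, 77, 96, 114, 127
n = 127; position = 3n/4 = 95.25.
This falls in the class 15 ≤ t < 20: L = 15, F = 77, f = 19, h = 5.
Upper quartile ≈ 15 + ((95.25 − 77) / 19) × 5 = 19.8026

19.8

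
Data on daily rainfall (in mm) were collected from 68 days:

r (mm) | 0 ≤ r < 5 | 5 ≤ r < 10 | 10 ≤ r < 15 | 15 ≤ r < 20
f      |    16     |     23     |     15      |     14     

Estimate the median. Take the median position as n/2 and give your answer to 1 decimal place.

8.9

Cumulative frequencies: 16, 39, 54, 68
n = 68; position = n/2 = 34.
This falls in the class 5 ≤ r < 10: L = 5, F = 16, f = 23, h = 5.
Median ≈ 5 + ((34 − 16) / 23) × 5 = 8.9130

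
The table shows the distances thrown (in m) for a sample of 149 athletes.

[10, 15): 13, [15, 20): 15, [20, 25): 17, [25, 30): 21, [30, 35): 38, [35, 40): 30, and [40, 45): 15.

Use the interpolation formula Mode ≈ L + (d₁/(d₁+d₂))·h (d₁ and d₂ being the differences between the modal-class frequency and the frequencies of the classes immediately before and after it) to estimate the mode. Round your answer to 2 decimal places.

Modal class: [30, 35) (highest frequency 38).
d₁ = 38 − 21 = 17, d₂ = 38 − 30 = 8
Mode ≈ 30 + (17/(17+8)) × 5 = 30 + 3.4000 = 33.4000

33.40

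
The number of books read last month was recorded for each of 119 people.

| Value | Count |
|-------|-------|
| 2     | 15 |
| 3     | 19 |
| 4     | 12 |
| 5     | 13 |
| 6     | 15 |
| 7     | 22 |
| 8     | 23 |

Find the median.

6

Cumulative frequencies: 15, 34, 46, 59, 74, 96, 119
n = 119, so the median is the value in position (n+1)/2 = 60.
Position 60 falls at value 6.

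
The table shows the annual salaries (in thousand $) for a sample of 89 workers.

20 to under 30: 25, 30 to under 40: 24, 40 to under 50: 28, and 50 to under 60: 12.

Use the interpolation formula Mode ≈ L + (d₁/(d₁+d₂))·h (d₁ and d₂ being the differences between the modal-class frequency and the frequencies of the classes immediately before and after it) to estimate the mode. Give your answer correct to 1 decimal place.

42.0

Modal class: 40 to under 50 (highest frequency 28).
d₁ = 28 − 24 = 4, d₂ = 28 − 12 = 16
Mode ≈ 40 + (4/(4+16)) × 10 = 40 + 2.0000 = 42.0000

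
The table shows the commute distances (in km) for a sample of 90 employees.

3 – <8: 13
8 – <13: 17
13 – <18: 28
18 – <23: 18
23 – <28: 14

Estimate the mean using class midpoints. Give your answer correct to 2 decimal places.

Midpoints: 5.5, 10.5, 15.5, 20.5, 25.5
Σfm = 13×5.5 + 17×10.5 + 28×15.5 + 18×20.5 + 14×25.5 = 1410
n = Σf = 90
Mean = 1410 / 90 = 15.6667

15.67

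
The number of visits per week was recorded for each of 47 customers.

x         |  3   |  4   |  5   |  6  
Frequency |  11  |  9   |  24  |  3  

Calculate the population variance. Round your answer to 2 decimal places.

Values: 3, 4, 5, 6
n = 47, Σfx = 207, mean = 4.4043
Σfx² = 951
Σf(x − x̄)² = Σfx² − (Σfx)²/n = 951 − 207²/47 = 39.3191
Population variance = 39.3191 / 47 = 0.8366

0.84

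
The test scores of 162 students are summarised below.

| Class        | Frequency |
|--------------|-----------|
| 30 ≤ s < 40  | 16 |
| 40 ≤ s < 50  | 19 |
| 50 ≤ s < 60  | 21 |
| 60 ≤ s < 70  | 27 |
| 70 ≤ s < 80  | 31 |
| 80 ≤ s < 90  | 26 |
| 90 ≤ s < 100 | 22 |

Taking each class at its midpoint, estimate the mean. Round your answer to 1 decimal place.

Midpoints: 35, 45, 55, 65, 75, 85, 95
Σfm = 16×35 + 19×45 + 21×55 + 27×65 + 31×75 + 26×85 + 22×95 = 10950
n = Σf = 162
Mean = 10950 / 162 = 67.5926

67.6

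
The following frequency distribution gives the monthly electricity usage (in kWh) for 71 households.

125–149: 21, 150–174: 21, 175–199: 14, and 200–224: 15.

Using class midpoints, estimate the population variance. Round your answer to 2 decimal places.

770.68

Midpoints: 137, 162, 187, 212
n = 71, Σfm = 12077, mean = 170.0986
Σfm² = 2108999
Σf(m − x̄)² = Σfm² − (Σfm)²/n = 2108999 − 12077²/71 = 54718.3099
Population variance = 54718.3099 / 71 = 770.6804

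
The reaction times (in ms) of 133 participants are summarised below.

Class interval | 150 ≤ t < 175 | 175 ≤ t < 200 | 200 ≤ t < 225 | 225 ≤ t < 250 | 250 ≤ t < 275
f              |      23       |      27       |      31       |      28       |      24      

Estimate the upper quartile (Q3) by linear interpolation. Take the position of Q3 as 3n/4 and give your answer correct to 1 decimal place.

Cumulative frequencies: 23, 50, 81, 109, 133
n = 133; position = 3n/4 = 99.75.
This falls in the class 225 ≤ t < 250: L = 225, F = 81, f = 28, h = 25.
Upper quartile ≈ 225 + ((99.75 − 81) / 28) × 25 = 241.7411

241.7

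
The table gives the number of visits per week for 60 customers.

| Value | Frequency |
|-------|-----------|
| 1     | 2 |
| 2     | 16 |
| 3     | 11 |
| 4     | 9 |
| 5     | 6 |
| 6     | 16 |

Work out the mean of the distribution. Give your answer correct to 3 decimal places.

Values: 1, 2, 3, 4, 5, 6
Σfx = 2×1 + 16×2 + 11×3 + 9×4 + 6×5 + 16×6 = 229
n = Σf = 60
Mean = 229 / 60 = 3.8167

3.817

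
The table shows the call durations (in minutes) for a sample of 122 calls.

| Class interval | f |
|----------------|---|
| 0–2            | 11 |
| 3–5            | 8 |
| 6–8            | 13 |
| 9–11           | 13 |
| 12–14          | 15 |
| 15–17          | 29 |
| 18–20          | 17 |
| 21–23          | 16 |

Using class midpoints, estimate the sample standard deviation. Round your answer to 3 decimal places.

6.418

Midpoints: 1, 4, 7, 10, 13, 16, 19, 22
n = 122, Σfm = 1598, mean = 13.0984
Σfm² = 25916
Σf(m − x̄)² = Σfm² − (Σfm)²/n = 25916 − 1598²/122 = 4984.8197
Sample variance = 4984.8197 / 121 = 41.1969
Standard deviation = √41.1969 = 6.4185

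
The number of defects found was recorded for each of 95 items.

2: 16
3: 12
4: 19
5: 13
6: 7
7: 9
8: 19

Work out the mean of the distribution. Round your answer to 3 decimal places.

Values: 2, 3, 4, 5, 6, 7, 8
Σfx = 16×2 + 12×3 + 19×4 + 13×5 + 7×6 + 9×7 + 19×8 = 466
n = Σf = 95
Mean = 466 / 95 = 4.9053

4.905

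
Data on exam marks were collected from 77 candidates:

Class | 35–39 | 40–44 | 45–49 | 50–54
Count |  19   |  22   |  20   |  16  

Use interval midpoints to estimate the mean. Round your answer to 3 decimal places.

Midpoints: 37, 42, 47, 52
Σfm = 19×37 + 22×42 + 20×47 + 16×52 = 3399
n = Σf = 77
Mean = 3399 / 77 = 44.1429

44.143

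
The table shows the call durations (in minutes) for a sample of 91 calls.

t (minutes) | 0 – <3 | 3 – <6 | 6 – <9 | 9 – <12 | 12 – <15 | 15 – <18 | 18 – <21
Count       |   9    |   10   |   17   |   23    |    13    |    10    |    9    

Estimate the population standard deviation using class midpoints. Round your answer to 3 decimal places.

5.185

Midpoints: 1.5, 4.5, 7.5, 10.5, 13.5, 16.5, 19.5
n = 91, Σfm = 943.5, mean = 10.3681
Σfm² = 12228.75
Σf(m − x̄)² = Σfm² − (Σfm)²/n = 12228.75 − 943.5²/91 = 2446.4176
Population variance = 2446.4176 / 91 = 26.8837
Standard deviation = √26.8837 = 5.1850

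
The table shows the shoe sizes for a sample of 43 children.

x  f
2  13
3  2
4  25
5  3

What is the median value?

Cumulative frequencies: 13, 15, 40, 43
n = 43, so the median is the value in position (n+1)/2 = 22.
Position 22 falls at value 4.

4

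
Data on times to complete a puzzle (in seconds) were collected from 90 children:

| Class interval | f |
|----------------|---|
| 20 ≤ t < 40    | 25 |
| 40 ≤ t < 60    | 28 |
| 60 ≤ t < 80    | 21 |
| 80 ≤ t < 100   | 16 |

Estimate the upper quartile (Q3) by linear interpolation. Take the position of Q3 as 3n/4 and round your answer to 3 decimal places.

73.810

Cumulative frequencies: 25, 53, 74, 90
n = 90; position = 3n/4 = 67.5.
This falls in the class 60 ≤ t < 80: L = 60, F = 53, f = 21, h = 20.
Upper quartile ≈ 60 + ((67.5 − 53) / 21) × 20 = 73.8095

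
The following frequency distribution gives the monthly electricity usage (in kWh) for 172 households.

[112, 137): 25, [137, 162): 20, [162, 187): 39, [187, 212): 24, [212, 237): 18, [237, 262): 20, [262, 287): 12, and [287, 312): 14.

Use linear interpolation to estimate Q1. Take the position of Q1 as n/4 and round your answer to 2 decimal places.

159.50

Cumulative frequencies: 25, 45, 84, 108, 126, 146, 158, 172
n = 172; position = n/4 = 43.
This falls in the class [137, 162): L = 137, F = 25, f = 20, h = 25.
Lower quartile ≈ 137 + ((43 − 25) / 20) × 25 = 159.5000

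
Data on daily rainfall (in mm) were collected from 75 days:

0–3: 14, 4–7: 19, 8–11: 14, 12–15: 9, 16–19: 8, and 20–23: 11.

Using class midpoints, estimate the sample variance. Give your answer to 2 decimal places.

46.14

Midpoints: 1.5, 5.5, 9.5, 13.5, 17.5, 21.5
n = 75, Σfm = 756.5, mean = 10.0867
Σfm² = 11044.75
Σf(m − x̄)² = Σfm² − (Σfm)²/n = 11044.75 − 756.5²/75 = 3414.1867
Sample variance = 3414.1867 / 74 = 46.1377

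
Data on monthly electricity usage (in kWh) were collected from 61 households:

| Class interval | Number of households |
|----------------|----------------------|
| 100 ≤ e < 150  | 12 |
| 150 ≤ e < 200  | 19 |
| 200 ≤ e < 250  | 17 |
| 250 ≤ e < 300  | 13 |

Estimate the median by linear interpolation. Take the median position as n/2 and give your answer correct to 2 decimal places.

198.68

Cumulative frequencies: 12, 31, 48, 61
n = 61; position = n/2 = 30.5.
This falls in the class 150 ≤ e < 200: L = 150, F = 12, f = 19, h = 50.
Median ≈ 150 + ((30.5 − 12) / 19) × 50 = 198.6842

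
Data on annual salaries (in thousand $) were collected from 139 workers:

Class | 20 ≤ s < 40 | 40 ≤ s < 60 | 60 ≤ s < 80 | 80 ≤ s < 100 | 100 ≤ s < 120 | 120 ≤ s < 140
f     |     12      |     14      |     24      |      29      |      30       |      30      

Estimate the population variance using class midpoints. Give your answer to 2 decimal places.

Midpoints: 30, 50, 70, 90, 110, 130
n = 139, Σfm = 12550, mean = 90.2878
Σfm² = 1268300
Σf(m − x̄)² = Σfm² − (Σfm)²/n = 1268300 − 12550²/139 = 135188.4892
Population variance = 135188.4892 / 139 = 972.5791

972.58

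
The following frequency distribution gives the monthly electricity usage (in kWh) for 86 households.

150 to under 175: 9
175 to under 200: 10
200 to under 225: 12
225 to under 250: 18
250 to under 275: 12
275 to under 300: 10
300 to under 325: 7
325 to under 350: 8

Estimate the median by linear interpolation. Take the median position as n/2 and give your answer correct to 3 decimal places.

241.667

Cumulative frequencies: 9, 19, 31, 49, 61, 71, 78, 86
n = 86; position = n/2 = 43.
This falls in the class 225 to under 250: L = 225, F = 31, f = 18, h = 25.
Median ≈ 225 + ((43 − 31) / 18) × 25 = 241.6667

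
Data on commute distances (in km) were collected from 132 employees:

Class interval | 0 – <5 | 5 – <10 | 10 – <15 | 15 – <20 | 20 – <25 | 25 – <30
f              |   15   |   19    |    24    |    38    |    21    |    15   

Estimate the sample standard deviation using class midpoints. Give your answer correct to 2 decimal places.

7.47

Midpoints: 2.5, 7.5, 12.5, 17.5, 22.5, 27.5
n = 132, Σfm = 2030, mean = 15.3788
Σfm² = 38525
Σf(m − x̄)² = Σfm² − (Σfm)²/n = 38525 − 2030²/132 = 7306.0606
Sample variance = 7306.0606 / 131 = 55.7715
Standard deviation = √55.7715 = 7.4680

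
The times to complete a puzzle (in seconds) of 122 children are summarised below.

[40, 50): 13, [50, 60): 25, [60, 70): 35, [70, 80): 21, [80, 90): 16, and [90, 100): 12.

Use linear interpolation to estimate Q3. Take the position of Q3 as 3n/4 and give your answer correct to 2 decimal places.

Cumulative frequencies: 13, 38, 73, 94, 110, 122
n = 122; position = 3n/4 = 91.5.
This falls in the class [70, 80): L = 70, F = 73, f = 21, h = 10.
Upper quartile ≈ 70 + ((91.5 − 73) / 21) × 10 = 78.8095

78.81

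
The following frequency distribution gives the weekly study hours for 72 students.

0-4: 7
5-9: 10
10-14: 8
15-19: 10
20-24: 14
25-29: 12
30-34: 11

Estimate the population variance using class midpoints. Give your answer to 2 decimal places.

Midpoints: 2, 7, 12, 17, 22, 27, 32
n = 72, Σfm = 1334, mean = 18.5278
Σfm² = 31348
Σf(m − x̄)² = Σfm² − (Σfm)²/n = 31348 − 1334²/72 = 6631.9444
Population variance = 6631.9444 / 72 = 92.1103

92.11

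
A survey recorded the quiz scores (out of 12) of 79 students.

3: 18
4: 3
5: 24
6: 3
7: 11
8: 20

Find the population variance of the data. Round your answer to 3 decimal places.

3.484

Values: 3, 4, 5, 6, 7, 8
n = 79, Σfx = 441, mean = 5.5823
Σfx² = 2737
Σf(x − x̄)² = Σfx² − (Σfx)²/n = 2737 − 441²/79 = 275.2152
Population variance = 275.2152 / 79 = 3.4837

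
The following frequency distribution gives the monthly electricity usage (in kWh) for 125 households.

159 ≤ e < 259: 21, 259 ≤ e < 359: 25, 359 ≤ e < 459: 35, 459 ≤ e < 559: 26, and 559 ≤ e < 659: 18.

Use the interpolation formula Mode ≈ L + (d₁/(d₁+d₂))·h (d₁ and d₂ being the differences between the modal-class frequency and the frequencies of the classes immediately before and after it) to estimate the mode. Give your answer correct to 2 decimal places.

Modal class: 359 ≤ e < 459 (highest frequency 35).
d₁ = 35 − 25 = 10, d₂ = 35 − 26 = 9
Mode ≈ 359 + (10/(10+9)) × 100 = 359 + 52.6316 = 411.6316

411.63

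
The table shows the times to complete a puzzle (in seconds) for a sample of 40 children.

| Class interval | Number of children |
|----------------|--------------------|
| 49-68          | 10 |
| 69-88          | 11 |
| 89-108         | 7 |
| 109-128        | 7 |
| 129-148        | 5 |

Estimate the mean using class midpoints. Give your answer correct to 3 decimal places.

Midpoints: 58.5, 78.5, 98.5, 118.5, 138.5
Σfm = 10×58.5 + 11×78.5 + 7×98.5 + 7×118.5 + 5×138.5 = 3660
n = Σf = 40
Mean = 3660 / 40 = 91.5000

91.500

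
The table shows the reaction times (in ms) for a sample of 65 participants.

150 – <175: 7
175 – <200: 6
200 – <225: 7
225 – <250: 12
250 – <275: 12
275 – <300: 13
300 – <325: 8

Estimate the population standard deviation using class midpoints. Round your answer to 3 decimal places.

46.259

Midpoints: 162.5, 187.5, 212.5, 237.5, 262.5, 287.5, 312.5
n = 65, Σfm = 15987.5, mean = 245.9615
Σfm² = 4071406.25
Σf(m − x̄)² = Σfm² − (Σfm)²/n = 4071406.25 − 15987.5²/65 = 139096.1538
Population variance = 139096.1538 / 65 = 2139.9408
Standard deviation = √2139.9408 = 46.2595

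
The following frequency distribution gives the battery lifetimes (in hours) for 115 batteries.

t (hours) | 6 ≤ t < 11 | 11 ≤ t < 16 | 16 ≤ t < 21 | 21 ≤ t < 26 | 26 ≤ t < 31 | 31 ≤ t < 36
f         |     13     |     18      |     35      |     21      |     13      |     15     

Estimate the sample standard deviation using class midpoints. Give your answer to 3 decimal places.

Midpoints: 8.5, 13.5, 18.5, 23.5, 28.5, 33.5
n = 115, Σfm = 2367.5, mean = 20.5870
Σfm² = 55188.75
Σf(m − x̄)² = Σfm² − (Σfm)²/n = 55188.75 − 2367.5²/115 = 6449.1304
Sample variance = 6449.1304 / 114 = 56.5713
Standard deviation = √56.5713 = 7.5214

7.521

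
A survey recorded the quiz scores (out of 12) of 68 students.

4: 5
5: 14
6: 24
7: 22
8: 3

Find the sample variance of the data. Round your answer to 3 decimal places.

1.011

Values: 4, 5, 6, 7, 8
n = 68, Σfx = 412, mean = 6.0588
Σfx² = 2564
Σf(x − x̄)² = Σfx² − (Σfx)²/n = 2564 − 412²/68 = 67.7647
Sample variance = 67.7647 / 67 = 1.0114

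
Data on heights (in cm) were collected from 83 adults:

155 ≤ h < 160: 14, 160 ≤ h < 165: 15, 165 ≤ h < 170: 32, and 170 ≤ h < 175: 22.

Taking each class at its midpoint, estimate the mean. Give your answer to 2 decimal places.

166.23

Midpoints: 157.5, 162.5, 167.5, 172.5
Σfm = 14×157.5 + 15×162.5 + 32×167.5 + 22×172.5 = 13797.5
n = Σf = 83
Mean = 13797.5 / 83 = 166.2349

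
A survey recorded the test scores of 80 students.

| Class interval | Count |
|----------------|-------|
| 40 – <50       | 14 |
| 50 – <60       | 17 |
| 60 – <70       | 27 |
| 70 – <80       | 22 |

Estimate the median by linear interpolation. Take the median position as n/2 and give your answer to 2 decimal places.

63.33

Cumulative frequencies: 14, 31, 58, 80
n = 80; position = n/2 = 40.
This falls in the class 60 – <70: L = 60, F = 31, f = 27, h = 10.
Median ≈ 60 + ((40 − 31) / 27) × 10 = 63.3333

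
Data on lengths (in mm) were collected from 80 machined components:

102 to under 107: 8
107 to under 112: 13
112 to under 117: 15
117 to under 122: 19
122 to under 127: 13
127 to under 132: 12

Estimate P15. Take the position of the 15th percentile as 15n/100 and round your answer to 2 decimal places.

Cumulative frequencies: 8, 21, 36, 55, 68, 80
n = 80; position = 15n/100 = 12.
This falls in the class 107 to under 112: L = 107, F = 8, f = 13, h = 5.
15th percentile ≈ 107 + ((12 − 8) / 13) × 5 = 108.5385

108.54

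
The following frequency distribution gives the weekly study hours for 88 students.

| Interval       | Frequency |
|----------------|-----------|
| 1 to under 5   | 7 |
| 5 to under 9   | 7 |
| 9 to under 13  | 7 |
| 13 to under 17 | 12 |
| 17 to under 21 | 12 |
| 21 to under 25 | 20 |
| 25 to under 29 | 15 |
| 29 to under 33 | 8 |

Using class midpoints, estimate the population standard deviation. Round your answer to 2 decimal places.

8.17

Midpoints: 3, 7, 11, 15, 19, 23, 27, 31
n = 88, Σfm = 1668, mean = 18.9545
Σfm² = 37488
Σf(m − x̄)² = Σfm² − (Σfm)²/n = 37488 − 1668²/88 = 5871.8182
Population variance = 5871.8182 / 88 = 66.7252
Standard deviation = √66.7252 = 8.1685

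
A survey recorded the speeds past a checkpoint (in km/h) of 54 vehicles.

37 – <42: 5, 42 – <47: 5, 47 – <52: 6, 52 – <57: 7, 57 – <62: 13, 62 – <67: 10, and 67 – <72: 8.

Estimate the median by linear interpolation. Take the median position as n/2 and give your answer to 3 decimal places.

Cumulative frequencies: 5, 10, 16, 23, 36, 46, 54
n = 54; position = n/2 = 27.
This falls in the class 57 – <62: L = 57, F = 23, f = 13, h = 5.
Median ≈ 57 + ((27 − 23) / 13) × 5 = 58.5385

58.538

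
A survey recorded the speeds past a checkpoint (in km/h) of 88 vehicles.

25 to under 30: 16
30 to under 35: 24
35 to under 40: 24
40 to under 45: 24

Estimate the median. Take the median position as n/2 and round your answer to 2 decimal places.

Cumulative frequencies: 16, 40, 64, 88
n = 88; position = n/2 = 44.
This falls in the class 35 to under 40: L = 35, F = 40, f = 24, h = 5.
Median ≈ 35 + ((44 − 40) / 24) × 5 = 35.8333

35.83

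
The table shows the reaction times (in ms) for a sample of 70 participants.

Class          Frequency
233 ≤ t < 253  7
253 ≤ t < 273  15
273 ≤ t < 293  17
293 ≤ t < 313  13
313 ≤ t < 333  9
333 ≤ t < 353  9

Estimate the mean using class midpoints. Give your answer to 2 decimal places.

Midpoints: 243, 263, 283, 303, 323, 343
Σfm = 7×243 + 15×263 + 17×283 + 13×303 + 9×323 + 9×343 = 20390
n = Σf = 70
Mean = 20390 / 70 = 291.2857

291.29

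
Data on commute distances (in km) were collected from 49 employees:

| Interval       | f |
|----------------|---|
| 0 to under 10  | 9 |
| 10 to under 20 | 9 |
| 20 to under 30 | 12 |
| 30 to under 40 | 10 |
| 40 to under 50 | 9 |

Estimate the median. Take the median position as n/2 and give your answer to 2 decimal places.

Cumulative frequencies: 9, 18, 30, 40, 49
n = 49; position = n/2 = 24.5.
This falls in the class 20 to under 30: L = 20, F = 18, f = 12, h = 10.
Median ≈ 20 + ((24.5 − 18) / 12) × 10 = 25.4167

25.42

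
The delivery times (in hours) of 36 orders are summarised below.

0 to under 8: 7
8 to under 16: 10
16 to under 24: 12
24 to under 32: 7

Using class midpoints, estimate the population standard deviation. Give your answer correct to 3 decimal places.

8.107

Midpoints: 4, 12, 20, 28
n = 36, Σfm = 584, mean = 16.2222
Σfm² = 11840
Σf(m − x̄)² = Σfm² − (Σfm)²/n = 11840 − 584²/36 = 2366.2222
Population variance = 2366.2222 / 36 = 65.7284
Standard deviation = √65.7284 = 8.1073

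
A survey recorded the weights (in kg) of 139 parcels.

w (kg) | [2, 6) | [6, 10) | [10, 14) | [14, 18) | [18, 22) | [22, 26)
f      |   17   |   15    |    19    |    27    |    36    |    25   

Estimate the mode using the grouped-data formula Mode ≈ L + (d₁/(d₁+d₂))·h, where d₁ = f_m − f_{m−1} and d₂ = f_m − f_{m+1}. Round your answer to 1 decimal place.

Modal class: [18, 22) (highest frequency 36).
d₁ = 36 − 27 = 9, d₂ = 36 − 25 = 11
Mode ≈ 18 + (9/(9+11)) × 4 = 18 + 1.8000 = 19.8000

19.8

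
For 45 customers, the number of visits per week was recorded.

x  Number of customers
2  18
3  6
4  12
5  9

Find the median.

3

Cumulative frequencies: 18, 24, 36, 45
n = 45, so the median is the value in position (n+1)/2 = 23.
Position 23 falls at value 3.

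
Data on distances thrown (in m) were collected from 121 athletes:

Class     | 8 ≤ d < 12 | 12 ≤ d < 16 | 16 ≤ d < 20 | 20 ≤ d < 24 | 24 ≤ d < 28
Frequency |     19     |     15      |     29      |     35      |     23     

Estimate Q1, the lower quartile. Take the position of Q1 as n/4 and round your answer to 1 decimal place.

15.0

Cumulative frequencies: 19, 34, 63, 98, 121
n = 121; position = n/4 = 30.25.
This falls in the class 12 ≤ d < 16: L = 12, F = 19, f = 15, h = 4.
Lower quartile ≈ 12 + ((30.25 − 19) / 15) × 4 = 15.0000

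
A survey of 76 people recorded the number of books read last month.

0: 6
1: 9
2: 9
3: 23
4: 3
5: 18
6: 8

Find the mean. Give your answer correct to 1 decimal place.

Values: 0, 1, 2, 3, 4, 5, 6
Σfx = 6×0 + 9×1 + 9×2 + 23×3 + 3×4 + 18×5 + 8×6 = 246
n = Σf = 76
Mean = 246 / 76 = 3.2368

3.2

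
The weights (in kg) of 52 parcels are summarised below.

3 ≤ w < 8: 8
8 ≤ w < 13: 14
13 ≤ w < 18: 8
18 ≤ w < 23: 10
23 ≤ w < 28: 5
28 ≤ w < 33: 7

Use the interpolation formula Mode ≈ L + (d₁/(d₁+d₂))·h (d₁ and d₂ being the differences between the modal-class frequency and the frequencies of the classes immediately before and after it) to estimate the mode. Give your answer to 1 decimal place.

10.5

Modal class: 8 ≤ w < 13 (highest frequency 14).
d₁ = 14 − 8 = 6, d₂ = 14 − 8 = 6
Mode ≈ 8 + (6/(6+6)) × 5 = 8 + 2.5000 = 10.5000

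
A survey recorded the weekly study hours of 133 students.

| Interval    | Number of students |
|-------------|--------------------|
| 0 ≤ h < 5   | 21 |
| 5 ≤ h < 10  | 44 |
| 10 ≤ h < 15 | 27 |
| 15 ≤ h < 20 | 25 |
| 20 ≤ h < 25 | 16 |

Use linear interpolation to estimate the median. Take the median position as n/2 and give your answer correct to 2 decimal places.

10.28

Cumulative frequencies: 21, 65, 92, 117, 133
n = 133; position = n/2 = 66.5.
This falls in the class 10 ≤ h < 15: L = 10, F = 65, f = 27, h = 5.
Median ≈ 10 + ((66.5 − 65) / 27) × 5 = 10.2778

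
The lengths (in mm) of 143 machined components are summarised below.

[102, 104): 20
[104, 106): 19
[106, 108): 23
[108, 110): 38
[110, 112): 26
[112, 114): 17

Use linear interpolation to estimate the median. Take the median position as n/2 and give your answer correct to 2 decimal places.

108.50

Cumulative frequencies: 20, 39, 62, 100, 126, 143
n = 143; position = n/2 = 71.5.
This falls in the class [108, 110): L = 108, F = 62, f = 38, h = 2.
Median ≈ 108 + ((71.5 − 62) / 38) × 2 = 108.5000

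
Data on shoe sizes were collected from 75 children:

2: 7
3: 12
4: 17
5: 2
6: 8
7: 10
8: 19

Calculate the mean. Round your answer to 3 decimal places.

Values: 2, 3, 4, 5, 6, 7, 8
Σfx = 7×2 + 12×3 + 17×4 + 2×5 + 8×6 + 10×7 + 19×8 = 398
n = Σf = 75
Mean = 398 / 75 = 5.3067

5.307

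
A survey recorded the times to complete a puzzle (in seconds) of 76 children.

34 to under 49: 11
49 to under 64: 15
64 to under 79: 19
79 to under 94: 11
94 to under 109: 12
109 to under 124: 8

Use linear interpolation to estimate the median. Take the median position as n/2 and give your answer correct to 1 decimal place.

Cumulative frequencies: 11, 26, 45, 56, 68, 76
n = 76; position = n/2 = 38.
This falls in the class 64 to under 79: L = 64, F = 26, f = 19, h = 15.
Median ≈ 64 + ((38 − 26) / 19) × 15 = 73.4737

73.5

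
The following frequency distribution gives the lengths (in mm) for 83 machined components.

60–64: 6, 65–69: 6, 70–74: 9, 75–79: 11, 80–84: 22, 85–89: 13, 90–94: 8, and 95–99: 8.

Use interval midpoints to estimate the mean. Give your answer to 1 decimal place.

Midpoints: 62, 67, 72, 77, 82, 87, 92, 97
Σfm = 6×62 + 6×67 + 9×72 + 11×77 + 22×82 + 13×87 + 8×92 + 8×97 = 6716
n = Σf = 83
Mean = 6716 / 83 = 80.9157

80.9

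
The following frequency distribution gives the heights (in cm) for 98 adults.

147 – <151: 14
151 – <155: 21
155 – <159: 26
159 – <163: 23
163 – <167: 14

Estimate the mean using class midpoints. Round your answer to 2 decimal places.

Midpoints: 149, 153, 157, 161, 165
Σfm = 14×149 + 21×153 + 26×157 + 23×161 + 14×165 = 15394
n = Σf = 98
Mean = 15394 / 98 = 157.0816

157.08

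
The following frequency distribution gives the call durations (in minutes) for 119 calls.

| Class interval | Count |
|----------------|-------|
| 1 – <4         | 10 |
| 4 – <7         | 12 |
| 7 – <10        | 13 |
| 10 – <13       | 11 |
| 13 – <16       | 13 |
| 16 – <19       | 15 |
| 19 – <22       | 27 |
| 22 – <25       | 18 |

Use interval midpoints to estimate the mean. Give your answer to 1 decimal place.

Midpoints: 2.5, 5.5, 8.5, 11.5, 14.5, 17.5, 20.5, 23.5
Σfm = 10×2.5 + 12×5.5 + 13×8.5 + 11×11.5 + 13×14.5 + 15×17.5 + 27×20.5 + 18×23.5 = 1755.5
n = Σf = 119
Mean = 1755.5 / 119 = 14.7521

14.8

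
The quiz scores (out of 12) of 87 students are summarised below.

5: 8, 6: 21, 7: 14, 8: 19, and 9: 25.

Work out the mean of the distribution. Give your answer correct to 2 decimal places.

Values: 5, 6, 7, 8, 9
Σfx = 8×5 + 21×6 + 14×7 + 19×8 + 25×9 = 641
n = Σf = 87
Mean = 641 / 87 = 7.3678

7.37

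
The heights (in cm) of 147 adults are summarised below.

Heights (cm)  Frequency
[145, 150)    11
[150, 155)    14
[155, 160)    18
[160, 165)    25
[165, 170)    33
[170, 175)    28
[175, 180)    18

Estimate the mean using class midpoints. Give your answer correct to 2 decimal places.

164.68

Midpoints: 147.5, 152.5, 157.5, 162.5, 167.5, 172.5, 177.5
Σfm = 11×147.5 + 14×152.5 + 18×157.5 + 25×162.5 + 33×167.5 + 28×172.5 + 18×177.5 = 24207.5
n = Σf = 147
Mean = 24207.5 / 147 = 164.6769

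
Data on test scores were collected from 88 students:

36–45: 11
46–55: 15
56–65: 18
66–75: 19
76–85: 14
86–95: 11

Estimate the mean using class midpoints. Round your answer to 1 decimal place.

Midpoints: 40.5, 50.5, 60.5, 70.5, 80.5, 90.5
Σfm = 11×40.5 + 15×50.5 + 18×60.5 + 19×70.5 + 14×80.5 + 11×90.5 = 5754
n = Σf = 88
Mean = 5754 / 88 = 65.3864

65.4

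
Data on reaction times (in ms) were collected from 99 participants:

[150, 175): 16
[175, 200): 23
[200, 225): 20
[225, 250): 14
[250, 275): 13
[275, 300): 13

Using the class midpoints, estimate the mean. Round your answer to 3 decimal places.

218.561

Midpoints: 162.5, 187.5, 212.5, 237.5, 262.5, 287.5
Σfm = 16×162.5 + 23×187.5 + 20×212.5 + 14×237.5 + 13×262.5 + 13×287.5 = 21637.5
n = Σf = 99
Mean = 21637.5 / 99 = 218.5606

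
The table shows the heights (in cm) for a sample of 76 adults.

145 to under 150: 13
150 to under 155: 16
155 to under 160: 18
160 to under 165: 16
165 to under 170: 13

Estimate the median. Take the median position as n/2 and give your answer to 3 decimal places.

157.500

Cumulative frequencies: 13, 29, 47, 63, 76
n = 76; position = n/2 = 38.
This falls in the class 155 to under 160: L = 155, F = 29, f = 18, h = 5.
Median ≈ 155 + ((38 − 29) / 18) × 5 = 157.5000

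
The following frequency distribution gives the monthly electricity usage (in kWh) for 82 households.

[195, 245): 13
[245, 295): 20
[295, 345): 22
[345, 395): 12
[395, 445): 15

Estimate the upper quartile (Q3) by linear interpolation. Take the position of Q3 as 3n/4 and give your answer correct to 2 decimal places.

372.08

Cumulative frequencies: 13, 33, 55, 67, 82
n = 82; position = 3n/4 = 61.5.
This falls in the class [345, 395): L = 345, F = 55, f = 12, h = 50.
Upper quartile ≈ 345 + ((61.5 − 55) / 12) × 50 = 372.0833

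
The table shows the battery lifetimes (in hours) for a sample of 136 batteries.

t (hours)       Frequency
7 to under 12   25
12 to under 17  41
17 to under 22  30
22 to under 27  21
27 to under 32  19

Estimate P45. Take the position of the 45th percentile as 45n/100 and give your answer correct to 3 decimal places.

16.415

Cumulative frequencies: 25, 66, 96, 117, 136
n = 136; position = 45n/100 = 61.2.
This falls in the class 12 to under 17: L = 12, F = 25, f = 41, h = 5.
45th percentile ≈ 12 + ((61.2 − 25) / 41) × 5 = 16.4146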